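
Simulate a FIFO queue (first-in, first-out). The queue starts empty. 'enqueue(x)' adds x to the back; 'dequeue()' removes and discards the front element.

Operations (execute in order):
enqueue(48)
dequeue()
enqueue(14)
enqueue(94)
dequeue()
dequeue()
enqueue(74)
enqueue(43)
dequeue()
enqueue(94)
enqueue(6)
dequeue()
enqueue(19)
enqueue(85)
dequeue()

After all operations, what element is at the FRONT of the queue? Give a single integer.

Answer: 6

Derivation:
enqueue(48): queue = [48]
dequeue(): queue = []
enqueue(14): queue = [14]
enqueue(94): queue = [14, 94]
dequeue(): queue = [94]
dequeue(): queue = []
enqueue(74): queue = [74]
enqueue(43): queue = [74, 43]
dequeue(): queue = [43]
enqueue(94): queue = [43, 94]
enqueue(6): queue = [43, 94, 6]
dequeue(): queue = [94, 6]
enqueue(19): queue = [94, 6, 19]
enqueue(85): queue = [94, 6, 19, 85]
dequeue(): queue = [6, 19, 85]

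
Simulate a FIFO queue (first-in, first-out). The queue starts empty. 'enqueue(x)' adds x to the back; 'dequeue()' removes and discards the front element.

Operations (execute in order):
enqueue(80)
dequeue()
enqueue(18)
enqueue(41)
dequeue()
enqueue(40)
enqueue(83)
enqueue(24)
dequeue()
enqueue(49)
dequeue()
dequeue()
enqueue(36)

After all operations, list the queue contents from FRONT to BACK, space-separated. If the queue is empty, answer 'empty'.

enqueue(80): [80]
dequeue(): []
enqueue(18): [18]
enqueue(41): [18, 41]
dequeue(): [41]
enqueue(40): [41, 40]
enqueue(83): [41, 40, 83]
enqueue(24): [41, 40, 83, 24]
dequeue(): [40, 83, 24]
enqueue(49): [40, 83, 24, 49]
dequeue(): [83, 24, 49]
dequeue(): [24, 49]
enqueue(36): [24, 49, 36]

Answer: 24 49 36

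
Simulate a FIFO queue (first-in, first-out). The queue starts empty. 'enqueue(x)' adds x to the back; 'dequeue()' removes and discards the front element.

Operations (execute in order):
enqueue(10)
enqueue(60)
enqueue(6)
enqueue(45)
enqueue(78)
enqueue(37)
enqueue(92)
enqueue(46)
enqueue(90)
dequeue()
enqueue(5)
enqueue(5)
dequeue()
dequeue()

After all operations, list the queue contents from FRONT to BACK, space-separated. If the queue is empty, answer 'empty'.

Answer: 45 78 37 92 46 90 5 5

Derivation:
enqueue(10): [10]
enqueue(60): [10, 60]
enqueue(6): [10, 60, 6]
enqueue(45): [10, 60, 6, 45]
enqueue(78): [10, 60, 6, 45, 78]
enqueue(37): [10, 60, 6, 45, 78, 37]
enqueue(92): [10, 60, 6, 45, 78, 37, 92]
enqueue(46): [10, 60, 6, 45, 78, 37, 92, 46]
enqueue(90): [10, 60, 6, 45, 78, 37, 92, 46, 90]
dequeue(): [60, 6, 45, 78, 37, 92, 46, 90]
enqueue(5): [60, 6, 45, 78, 37, 92, 46, 90, 5]
enqueue(5): [60, 6, 45, 78, 37, 92, 46, 90, 5, 5]
dequeue(): [6, 45, 78, 37, 92, 46, 90, 5, 5]
dequeue(): [45, 78, 37, 92, 46, 90, 5, 5]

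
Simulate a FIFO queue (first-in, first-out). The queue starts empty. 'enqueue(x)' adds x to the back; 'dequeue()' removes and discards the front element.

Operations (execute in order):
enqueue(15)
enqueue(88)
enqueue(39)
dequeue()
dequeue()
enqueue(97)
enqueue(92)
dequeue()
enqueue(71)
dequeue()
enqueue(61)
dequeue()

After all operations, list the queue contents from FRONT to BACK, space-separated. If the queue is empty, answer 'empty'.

enqueue(15): [15]
enqueue(88): [15, 88]
enqueue(39): [15, 88, 39]
dequeue(): [88, 39]
dequeue(): [39]
enqueue(97): [39, 97]
enqueue(92): [39, 97, 92]
dequeue(): [97, 92]
enqueue(71): [97, 92, 71]
dequeue(): [92, 71]
enqueue(61): [92, 71, 61]
dequeue(): [71, 61]

Answer: 71 61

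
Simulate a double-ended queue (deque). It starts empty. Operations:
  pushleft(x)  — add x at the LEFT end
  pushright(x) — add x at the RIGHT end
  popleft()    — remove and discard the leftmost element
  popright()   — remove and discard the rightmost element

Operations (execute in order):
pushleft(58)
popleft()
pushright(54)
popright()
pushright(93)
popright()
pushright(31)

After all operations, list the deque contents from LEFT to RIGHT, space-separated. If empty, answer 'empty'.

Answer: 31

Derivation:
pushleft(58): [58]
popleft(): []
pushright(54): [54]
popright(): []
pushright(93): [93]
popright(): []
pushright(31): [31]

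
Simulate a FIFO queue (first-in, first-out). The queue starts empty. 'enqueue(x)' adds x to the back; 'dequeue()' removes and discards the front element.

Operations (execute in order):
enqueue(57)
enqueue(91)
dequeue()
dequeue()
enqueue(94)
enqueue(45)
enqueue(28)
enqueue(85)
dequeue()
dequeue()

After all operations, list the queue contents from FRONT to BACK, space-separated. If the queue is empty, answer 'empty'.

Answer: 28 85

Derivation:
enqueue(57): [57]
enqueue(91): [57, 91]
dequeue(): [91]
dequeue(): []
enqueue(94): [94]
enqueue(45): [94, 45]
enqueue(28): [94, 45, 28]
enqueue(85): [94, 45, 28, 85]
dequeue(): [45, 28, 85]
dequeue(): [28, 85]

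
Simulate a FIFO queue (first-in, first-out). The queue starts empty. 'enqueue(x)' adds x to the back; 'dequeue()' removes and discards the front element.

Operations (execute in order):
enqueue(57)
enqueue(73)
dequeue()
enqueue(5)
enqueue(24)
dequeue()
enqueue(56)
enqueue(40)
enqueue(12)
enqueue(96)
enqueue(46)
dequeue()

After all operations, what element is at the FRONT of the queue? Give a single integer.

enqueue(57): queue = [57]
enqueue(73): queue = [57, 73]
dequeue(): queue = [73]
enqueue(5): queue = [73, 5]
enqueue(24): queue = [73, 5, 24]
dequeue(): queue = [5, 24]
enqueue(56): queue = [5, 24, 56]
enqueue(40): queue = [5, 24, 56, 40]
enqueue(12): queue = [5, 24, 56, 40, 12]
enqueue(96): queue = [5, 24, 56, 40, 12, 96]
enqueue(46): queue = [5, 24, 56, 40, 12, 96, 46]
dequeue(): queue = [24, 56, 40, 12, 96, 46]

Answer: 24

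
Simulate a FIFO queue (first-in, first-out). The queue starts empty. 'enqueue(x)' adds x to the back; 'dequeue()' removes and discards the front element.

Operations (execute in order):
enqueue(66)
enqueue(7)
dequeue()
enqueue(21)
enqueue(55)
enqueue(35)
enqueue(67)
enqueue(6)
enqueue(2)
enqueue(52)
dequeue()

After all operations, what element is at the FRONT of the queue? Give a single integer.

enqueue(66): queue = [66]
enqueue(7): queue = [66, 7]
dequeue(): queue = [7]
enqueue(21): queue = [7, 21]
enqueue(55): queue = [7, 21, 55]
enqueue(35): queue = [7, 21, 55, 35]
enqueue(67): queue = [7, 21, 55, 35, 67]
enqueue(6): queue = [7, 21, 55, 35, 67, 6]
enqueue(2): queue = [7, 21, 55, 35, 67, 6, 2]
enqueue(52): queue = [7, 21, 55, 35, 67, 6, 2, 52]
dequeue(): queue = [21, 55, 35, 67, 6, 2, 52]

Answer: 21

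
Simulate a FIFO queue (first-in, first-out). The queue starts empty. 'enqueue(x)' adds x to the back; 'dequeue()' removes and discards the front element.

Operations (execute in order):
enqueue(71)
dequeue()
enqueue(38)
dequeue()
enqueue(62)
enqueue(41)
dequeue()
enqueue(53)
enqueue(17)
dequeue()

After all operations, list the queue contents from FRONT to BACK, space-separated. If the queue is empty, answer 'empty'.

enqueue(71): [71]
dequeue(): []
enqueue(38): [38]
dequeue(): []
enqueue(62): [62]
enqueue(41): [62, 41]
dequeue(): [41]
enqueue(53): [41, 53]
enqueue(17): [41, 53, 17]
dequeue(): [53, 17]

Answer: 53 17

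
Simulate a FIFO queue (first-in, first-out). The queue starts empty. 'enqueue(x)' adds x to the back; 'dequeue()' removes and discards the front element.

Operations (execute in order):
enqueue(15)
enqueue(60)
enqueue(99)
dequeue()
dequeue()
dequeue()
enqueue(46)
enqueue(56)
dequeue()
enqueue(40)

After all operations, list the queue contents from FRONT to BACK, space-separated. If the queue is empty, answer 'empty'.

Answer: 56 40

Derivation:
enqueue(15): [15]
enqueue(60): [15, 60]
enqueue(99): [15, 60, 99]
dequeue(): [60, 99]
dequeue(): [99]
dequeue(): []
enqueue(46): [46]
enqueue(56): [46, 56]
dequeue(): [56]
enqueue(40): [56, 40]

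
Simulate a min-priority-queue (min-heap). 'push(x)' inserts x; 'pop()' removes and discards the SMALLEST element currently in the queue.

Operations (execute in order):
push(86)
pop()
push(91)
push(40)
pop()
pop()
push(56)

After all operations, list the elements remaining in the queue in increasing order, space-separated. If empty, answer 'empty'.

Answer: 56

Derivation:
push(86): heap contents = [86]
pop() → 86: heap contents = []
push(91): heap contents = [91]
push(40): heap contents = [40, 91]
pop() → 40: heap contents = [91]
pop() → 91: heap contents = []
push(56): heap contents = [56]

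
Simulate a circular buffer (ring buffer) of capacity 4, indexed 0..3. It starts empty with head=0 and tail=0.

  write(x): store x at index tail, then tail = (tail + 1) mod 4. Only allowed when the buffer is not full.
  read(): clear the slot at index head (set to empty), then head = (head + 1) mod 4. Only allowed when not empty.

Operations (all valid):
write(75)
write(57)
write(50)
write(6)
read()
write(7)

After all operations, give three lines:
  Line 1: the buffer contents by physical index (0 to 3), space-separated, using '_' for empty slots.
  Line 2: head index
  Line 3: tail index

write(75): buf=[75 _ _ _], head=0, tail=1, size=1
write(57): buf=[75 57 _ _], head=0, tail=2, size=2
write(50): buf=[75 57 50 _], head=0, tail=3, size=3
write(6): buf=[75 57 50 6], head=0, tail=0, size=4
read(): buf=[_ 57 50 6], head=1, tail=0, size=3
write(7): buf=[7 57 50 6], head=1, tail=1, size=4

Answer: 7 57 50 6
1
1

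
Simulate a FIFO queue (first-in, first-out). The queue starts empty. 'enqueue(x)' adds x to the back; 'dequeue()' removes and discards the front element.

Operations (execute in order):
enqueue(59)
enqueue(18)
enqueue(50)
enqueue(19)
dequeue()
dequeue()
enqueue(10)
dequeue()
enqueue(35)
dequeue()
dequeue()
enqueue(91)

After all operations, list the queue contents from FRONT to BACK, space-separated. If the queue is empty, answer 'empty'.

Answer: 35 91

Derivation:
enqueue(59): [59]
enqueue(18): [59, 18]
enqueue(50): [59, 18, 50]
enqueue(19): [59, 18, 50, 19]
dequeue(): [18, 50, 19]
dequeue(): [50, 19]
enqueue(10): [50, 19, 10]
dequeue(): [19, 10]
enqueue(35): [19, 10, 35]
dequeue(): [10, 35]
dequeue(): [35]
enqueue(91): [35, 91]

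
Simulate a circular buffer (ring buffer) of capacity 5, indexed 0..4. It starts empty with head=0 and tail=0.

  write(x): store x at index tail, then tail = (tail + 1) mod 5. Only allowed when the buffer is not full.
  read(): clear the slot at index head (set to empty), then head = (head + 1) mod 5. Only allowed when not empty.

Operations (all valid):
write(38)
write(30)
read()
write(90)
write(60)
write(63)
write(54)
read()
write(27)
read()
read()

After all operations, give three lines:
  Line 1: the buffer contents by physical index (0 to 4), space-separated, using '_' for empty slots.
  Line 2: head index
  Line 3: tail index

Answer: 54 27 _ _ 63
4
2

Derivation:
write(38): buf=[38 _ _ _ _], head=0, tail=1, size=1
write(30): buf=[38 30 _ _ _], head=0, tail=2, size=2
read(): buf=[_ 30 _ _ _], head=1, tail=2, size=1
write(90): buf=[_ 30 90 _ _], head=1, tail=3, size=2
write(60): buf=[_ 30 90 60 _], head=1, tail=4, size=3
write(63): buf=[_ 30 90 60 63], head=1, tail=0, size=4
write(54): buf=[54 30 90 60 63], head=1, tail=1, size=5
read(): buf=[54 _ 90 60 63], head=2, tail=1, size=4
write(27): buf=[54 27 90 60 63], head=2, tail=2, size=5
read(): buf=[54 27 _ 60 63], head=3, tail=2, size=4
read(): buf=[54 27 _ _ 63], head=4, tail=2, size=3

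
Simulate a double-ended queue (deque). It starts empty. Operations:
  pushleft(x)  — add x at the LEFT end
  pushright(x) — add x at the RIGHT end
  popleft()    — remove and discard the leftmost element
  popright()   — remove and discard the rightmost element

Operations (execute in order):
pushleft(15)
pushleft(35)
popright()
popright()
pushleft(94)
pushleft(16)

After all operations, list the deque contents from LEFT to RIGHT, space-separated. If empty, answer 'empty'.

Answer: 16 94

Derivation:
pushleft(15): [15]
pushleft(35): [35, 15]
popright(): [35]
popright(): []
pushleft(94): [94]
pushleft(16): [16, 94]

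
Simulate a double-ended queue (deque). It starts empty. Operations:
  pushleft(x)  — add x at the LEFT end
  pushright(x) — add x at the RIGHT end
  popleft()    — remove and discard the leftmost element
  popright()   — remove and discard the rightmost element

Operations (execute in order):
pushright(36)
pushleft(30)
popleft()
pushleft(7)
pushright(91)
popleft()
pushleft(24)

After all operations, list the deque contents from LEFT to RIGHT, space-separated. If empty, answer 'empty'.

pushright(36): [36]
pushleft(30): [30, 36]
popleft(): [36]
pushleft(7): [7, 36]
pushright(91): [7, 36, 91]
popleft(): [36, 91]
pushleft(24): [24, 36, 91]

Answer: 24 36 91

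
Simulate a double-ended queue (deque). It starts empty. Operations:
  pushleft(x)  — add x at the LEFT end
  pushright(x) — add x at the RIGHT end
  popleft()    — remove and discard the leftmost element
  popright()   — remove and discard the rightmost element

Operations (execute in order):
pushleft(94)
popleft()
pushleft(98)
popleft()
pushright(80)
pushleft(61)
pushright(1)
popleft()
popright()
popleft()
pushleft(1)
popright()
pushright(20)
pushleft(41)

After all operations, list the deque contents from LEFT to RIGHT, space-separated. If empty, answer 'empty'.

Answer: 41 20

Derivation:
pushleft(94): [94]
popleft(): []
pushleft(98): [98]
popleft(): []
pushright(80): [80]
pushleft(61): [61, 80]
pushright(1): [61, 80, 1]
popleft(): [80, 1]
popright(): [80]
popleft(): []
pushleft(1): [1]
popright(): []
pushright(20): [20]
pushleft(41): [41, 20]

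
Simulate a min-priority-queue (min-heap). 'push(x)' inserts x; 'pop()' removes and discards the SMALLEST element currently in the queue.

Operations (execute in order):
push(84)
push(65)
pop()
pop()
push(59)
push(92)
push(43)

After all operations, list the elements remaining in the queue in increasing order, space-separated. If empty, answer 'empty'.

Answer: 43 59 92

Derivation:
push(84): heap contents = [84]
push(65): heap contents = [65, 84]
pop() → 65: heap contents = [84]
pop() → 84: heap contents = []
push(59): heap contents = [59]
push(92): heap contents = [59, 92]
push(43): heap contents = [43, 59, 92]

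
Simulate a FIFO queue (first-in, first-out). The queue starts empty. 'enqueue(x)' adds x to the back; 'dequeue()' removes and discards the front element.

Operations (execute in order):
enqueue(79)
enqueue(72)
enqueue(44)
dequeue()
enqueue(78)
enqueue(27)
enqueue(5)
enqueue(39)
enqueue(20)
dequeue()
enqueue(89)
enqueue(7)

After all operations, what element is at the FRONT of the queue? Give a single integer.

enqueue(79): queue = [79]
enqueue(72): queue = [79, 72]
enqueue(44): queue = [79, 72, 44]
dequeue(): queue = [72, 44]
enqueue(78): queue = [72, 44, 78]
enqueue(27): queue = [72, 44, 78, 27]
enqueue(5): queue = [72, 44, 78, 27, 5]
enqueue(39): queue = [72, 44, 78, 27, 5, 39]
enqueue(20): queue = [72, 44, 78, 27, 5, 39, 20]
dequeue(): queue = [44, 78, 27, 5, 39, 20]
enqueue(89): queue = [44, 78, 27, 5, 39, 20, 89]
enqueue(7): queue = [44, 78, 27, 5, 39, 20, 89, 7]

Answer: 44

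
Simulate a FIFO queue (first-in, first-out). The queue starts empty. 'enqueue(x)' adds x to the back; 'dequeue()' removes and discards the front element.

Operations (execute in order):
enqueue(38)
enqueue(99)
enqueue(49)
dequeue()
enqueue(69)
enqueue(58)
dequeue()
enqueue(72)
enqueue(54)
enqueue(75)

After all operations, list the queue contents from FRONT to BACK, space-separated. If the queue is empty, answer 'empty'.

Answer: 49 69 58 72 54 75

Derivation:
enqueue(38): [38]
enqueue(99): [38, 99]
enqueue(49): [38, 99, 49]
dequeue(): [99, 49]
enqueue(69): [99, 49, 69]
enqueue(58): [99, 49, 69, 58]
dequeue(): [49, 69, 58]
enqueue(72): [49, 69, 58, 72]
enqueue(54): [49, 69, 58, 72, 54]
enqueue(75): [49, 69, 58, 72, 54, 75]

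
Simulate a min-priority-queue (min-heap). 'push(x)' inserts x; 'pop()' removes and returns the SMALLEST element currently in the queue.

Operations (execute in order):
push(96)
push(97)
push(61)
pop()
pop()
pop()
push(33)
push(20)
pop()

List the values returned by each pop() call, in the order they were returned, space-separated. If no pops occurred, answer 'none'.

push(96): heap contents = [96]
push(97): heap contents = [96, 97]
push(61): heap contents = [61, 96, 97]
pop() → 61: heap contents = [96, 97]
pop() → 96: heap contents = [97]
pop() → 97: heap contents = []
push(33): heap contents = [33]
push(20): heap contents = [20, 33]
pop() → 20: heap contents = [33]

Answer: 61 96 97 20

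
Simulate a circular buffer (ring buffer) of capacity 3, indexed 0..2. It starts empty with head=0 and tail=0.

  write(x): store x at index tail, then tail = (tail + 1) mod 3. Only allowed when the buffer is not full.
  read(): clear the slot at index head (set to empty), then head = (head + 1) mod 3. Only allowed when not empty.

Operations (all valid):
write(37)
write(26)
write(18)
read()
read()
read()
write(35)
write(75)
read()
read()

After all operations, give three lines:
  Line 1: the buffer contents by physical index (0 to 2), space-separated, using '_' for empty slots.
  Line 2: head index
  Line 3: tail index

write(37): buf=[37 _ _], head=0, tail=1, size=1
write(26): buf=[37 26 _], head=0, tail=2, size=2
write(18): buf=[37 26 18], head=0, tail=0, size=3
read(): buf=[_ 26 18], head=1, tail=0, size=2
read(): buf=[_ _ 18], head=2, tail=0, size=1
read(): buf=[_ _ _], head=0, tail=0, size=0
write(35): buf=[35 _ _], head=0, tail=1, size=1
write(75): buf=[35 75 _], head=0, tail=2, size=2
read(): buf=[_ 75 _], head=1, tail=2, size=1
read(): buf=[_ _ _], head=2, tail=2, size=0

Answer: _ _ _
2
2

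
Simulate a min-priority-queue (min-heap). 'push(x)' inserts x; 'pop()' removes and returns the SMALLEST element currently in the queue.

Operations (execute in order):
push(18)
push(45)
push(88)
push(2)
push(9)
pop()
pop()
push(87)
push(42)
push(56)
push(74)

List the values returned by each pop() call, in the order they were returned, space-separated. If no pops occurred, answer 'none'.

Answer: 2 9

Derivation:
push(18): heap contents = [18]
push(45): heap contents = [18, 45]
push(88): heap contents = [18, 45, 88]
push(2): heap contents = [2, 18, 45, 88]
push(9): heap contents = [2, 9, 18, 45, 88]
pop() → 2: heap contents = [9, 18, 45, 88]
pop() → 9: heap contents = [18, 45, 88]
push(87): heap contents = [18, 45, 87, 88]
push(42): heap contents = [18, 42, 45, 87, 88]
push(56): heap contents = [18, 42, 45, 56, 87, 88]
push(74): heap contents = [18, 42, 45, 56, 74, 87, 88]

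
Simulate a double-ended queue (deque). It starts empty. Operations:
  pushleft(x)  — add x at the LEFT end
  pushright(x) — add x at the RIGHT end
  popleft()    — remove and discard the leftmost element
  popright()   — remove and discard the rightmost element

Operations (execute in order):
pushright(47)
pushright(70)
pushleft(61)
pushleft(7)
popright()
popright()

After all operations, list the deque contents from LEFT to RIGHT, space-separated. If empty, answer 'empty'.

Answer: 7 61

Derivation:
pushright(47): [47]
pushright(70): [47, 70]
pushleft(61): [61, 47, 70]
pushleft(7): [7, 61, 47, 70]
popright(): [7, 61, 47]
popright(): [7, 61]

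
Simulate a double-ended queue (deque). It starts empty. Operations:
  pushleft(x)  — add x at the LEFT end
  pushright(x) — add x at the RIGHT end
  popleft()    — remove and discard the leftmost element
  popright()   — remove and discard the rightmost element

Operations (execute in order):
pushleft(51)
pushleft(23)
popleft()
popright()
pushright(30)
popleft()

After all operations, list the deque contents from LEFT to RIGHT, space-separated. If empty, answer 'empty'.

Answer: empty

Derivation:
pushleft(51): [51]
pushleft(23): [23, 51]
popleft(): [51]
popright(): []
pushright(30): [30]
popleft(): []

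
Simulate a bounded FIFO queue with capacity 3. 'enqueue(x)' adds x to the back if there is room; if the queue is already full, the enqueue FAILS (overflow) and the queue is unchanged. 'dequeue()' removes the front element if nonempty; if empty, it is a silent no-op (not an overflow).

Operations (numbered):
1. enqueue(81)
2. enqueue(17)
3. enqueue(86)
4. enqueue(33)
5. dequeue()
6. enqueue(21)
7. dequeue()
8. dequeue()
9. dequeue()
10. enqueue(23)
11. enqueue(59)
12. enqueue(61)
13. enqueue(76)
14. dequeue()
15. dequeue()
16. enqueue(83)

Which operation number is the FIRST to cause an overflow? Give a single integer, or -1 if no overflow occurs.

1. enqueue(81): size=1
2. enqueue(17): size=2
3. enqueue(86): size=3
4. enqueue(33): size=3=cap → OVERFLOW (fail)
5. dequeue(): size=2
6. enqueue(21): size=3
7. dequeue(): size=2
8. dequeue(): size=1
9. dequeue(): size=0
10. enqueue(23): size=1
11. enqueue(59): size=2
12. enqueue(61): size=3
13. enqueue(76): size=3=cap → OVERFLOW (fail)
14. dequeue(): size=2
15. dequeue(): size=1
16. enqueue(83): size=2

Answer: 4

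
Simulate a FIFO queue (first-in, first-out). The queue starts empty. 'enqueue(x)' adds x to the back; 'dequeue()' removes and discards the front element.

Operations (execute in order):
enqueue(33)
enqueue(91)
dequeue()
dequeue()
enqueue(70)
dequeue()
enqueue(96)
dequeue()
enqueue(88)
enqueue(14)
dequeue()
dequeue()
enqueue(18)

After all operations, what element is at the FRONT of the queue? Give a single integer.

enqueue(33): queue = [33]
enqueue(91): queue = [33, 91]
dequeue(): queue = [91]
dequeue(): queue = []
enqueue(70): queue = [70]
dequeue(): queue = []
enqueue(96): queue = [96]
dequeue(): queue = []
enqueue(88): queue = [88]
enqueue(14): queue = [88, 14]
dequeue(): queue = [14]
dequeue(): queue = []
enqueue(18): queue = [18]

Answer: 18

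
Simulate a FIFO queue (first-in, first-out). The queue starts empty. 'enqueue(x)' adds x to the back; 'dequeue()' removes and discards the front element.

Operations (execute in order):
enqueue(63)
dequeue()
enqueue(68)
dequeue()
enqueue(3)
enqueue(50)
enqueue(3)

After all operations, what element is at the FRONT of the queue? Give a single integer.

enqueue(63): queue = [63]
dequeue(): queue = []
enqueue(68): queue = [68]
dequeue(): queue = []
enqueue(3): queue = [3]
enqueue(50): queue = [3, 50]
enqueue(3): queue = [3, 50, 3]

Answer: 3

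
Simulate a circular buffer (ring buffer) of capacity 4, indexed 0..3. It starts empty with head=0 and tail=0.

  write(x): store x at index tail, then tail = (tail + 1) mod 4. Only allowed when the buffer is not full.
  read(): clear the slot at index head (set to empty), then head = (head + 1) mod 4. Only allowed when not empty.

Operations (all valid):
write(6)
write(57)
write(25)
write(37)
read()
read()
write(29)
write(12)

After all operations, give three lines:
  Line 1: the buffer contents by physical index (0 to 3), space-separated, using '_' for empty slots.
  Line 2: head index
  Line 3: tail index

write(6): buf=[6 _ _ _], head=0, tail=1, size=1
write(57): buf=[6 57 _ _], head=0, tail=2, size=2
write(25): buf=[6 57 25 _], head=0, tail=3, size=3
write(37): buf=[6 57 25 37], head=0, tail=0, size=4
read(): buf=[_ 57 25 37], head=1, tail=0, size=3
read(): buf=[_ _ 25 37], head=2, tail=0, size=2
write(29): buf=[29 _ 25 37], head=2, tail=1, size=3
write(12): buf=[29 12 25 37], head=2, tail=2, size=4

Answer: 29 12 25 37
2
2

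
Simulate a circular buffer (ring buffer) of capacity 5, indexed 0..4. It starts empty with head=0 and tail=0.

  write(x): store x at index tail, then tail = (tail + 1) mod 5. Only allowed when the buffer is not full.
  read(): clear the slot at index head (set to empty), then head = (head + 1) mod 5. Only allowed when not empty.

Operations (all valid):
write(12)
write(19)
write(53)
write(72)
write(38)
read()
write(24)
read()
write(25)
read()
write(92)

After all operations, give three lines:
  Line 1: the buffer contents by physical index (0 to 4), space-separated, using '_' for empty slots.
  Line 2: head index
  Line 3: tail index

Answer: 24 25 92 72 38
3
3

Derivation:
write(12): buf=[12 _ _ _ _], head=0, tail=1, size=1
write(19): buf=[12 19 _ _ _], head=0, tail=2, size=2
write(53): buf=[12 19 53 _ _], head=0, tail=3, size=3
write(72): buf=[12 19 53 72 _], head=0, tail=4, size=4
write(38): buf=[12 19 53 72 38], head=0, tail=0, size=5
read(): buf=[_ 19 53 72 38], head=1, tail=0, size=4
write(24): buf=[24 19 53 72 38], head=1, tail=1, size=5
read(): buf=[24 _ 53 72 38], head=2, tail=1, size=4
write(25): buf=[24 25 53 72 38], head=2, tail=2, size=5
read(): buf=[24 25 _ 72 38], head=3, tail=2, size=4
write(92): buf=[24 25 92 72 38], head=3, tail=3, size=5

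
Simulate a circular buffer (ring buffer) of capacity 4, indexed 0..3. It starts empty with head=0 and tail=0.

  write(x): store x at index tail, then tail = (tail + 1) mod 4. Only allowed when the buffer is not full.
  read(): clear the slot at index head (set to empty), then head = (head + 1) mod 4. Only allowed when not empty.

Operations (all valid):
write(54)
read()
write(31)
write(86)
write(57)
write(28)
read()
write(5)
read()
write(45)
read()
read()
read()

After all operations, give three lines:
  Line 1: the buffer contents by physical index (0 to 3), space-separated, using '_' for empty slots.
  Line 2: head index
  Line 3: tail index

write(54): buf=[54 _ _ _], head=0, tail=1, size=1
read(): buf=[_ _ _ _], head=1, tail=1, size=0
write(31): buf=[_ 31 _ _], head=1, tail=2, size=1
write(86): buf=[_ 31 86 _], head=1, tail=3, size=2
write(57): buf=[_ 31 86 57], head=1, tail=0, size=3
write(28): buf=[28 31 86 57], head=1, tail=1, size=4
read(): buf=[28 _ 86 57], head=2, tail=1, size=3
write(5): buf=[28 5 86 57], head=2, tail=2, size=4
read(): buf=[28 5 _ 57], head=3, tail=2, size=3
write(45): buf=[28 5 45 57], head=3, tail=3, size=4
read(): buf=[28 5 45 _], head=0, tail=3, size=3
read(): buf=[_ 5 45 _], head=1, tail=3, size=2
read(): buf=[_ _ 45 _], head=2, tail=3, size=1

Answer: _ _ 45 _
2
3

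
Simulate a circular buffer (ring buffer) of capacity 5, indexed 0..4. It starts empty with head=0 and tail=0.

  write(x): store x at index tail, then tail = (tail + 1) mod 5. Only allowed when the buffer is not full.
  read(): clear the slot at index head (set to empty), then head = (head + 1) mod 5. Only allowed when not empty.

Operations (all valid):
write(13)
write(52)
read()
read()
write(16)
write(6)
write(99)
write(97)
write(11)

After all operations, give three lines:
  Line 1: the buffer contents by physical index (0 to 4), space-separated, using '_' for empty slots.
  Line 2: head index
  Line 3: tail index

Answer: 97 11 16 6 99
2
2

Derivation:
write(13): buf=[13 _ _ _ _], head=0, tail=1, size=1
write(52): buf=[13 52 _ _ _], head=0, tail=2, size=2
read(): buf=[_ 52 _ _ _], head=1, tail=2, size=1
read(): buf=[_ _ _ _ _], head=2, tail=2, size=0
write(16): buf=[_ _ 16 _ _], head=2, tail=3, size=1
write(6): buf=[_ _ 16 6 _], head=2, tail=4, size=2
write(99): buf=[_ _ 16 6 99], head=2, tail=0, size=3
write(97): buf=[97 _ 16 6 99], head=2, tail=1, size=4
write(11): buf=[97 11 16 6 99], head=2, tail=2, size=5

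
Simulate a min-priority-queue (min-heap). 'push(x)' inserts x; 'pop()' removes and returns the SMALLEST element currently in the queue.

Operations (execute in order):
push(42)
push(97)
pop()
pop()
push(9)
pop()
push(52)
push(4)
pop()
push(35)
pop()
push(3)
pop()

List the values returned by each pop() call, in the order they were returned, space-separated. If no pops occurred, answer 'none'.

Answer: 42 97 9 4 35 3

Derivation:
push(42): heap contents = [42]
push(97): heap contents = [42, 97]
pop() → 42: heap contents = [97]
pop() → 97: heap contents = []
push(9): heap contents = [9]
pop() → 9: heap contents = []
push(52): heap contents = [52]
push(4): heap contents = [4, 52]
pop() → 4: heap contents = [52]
push(35): heap contents = [35, 52]
pop() → 35: heap contents = [52]
push(3): heap contents = [3, 52]
pop() → 3: heap contents = [52]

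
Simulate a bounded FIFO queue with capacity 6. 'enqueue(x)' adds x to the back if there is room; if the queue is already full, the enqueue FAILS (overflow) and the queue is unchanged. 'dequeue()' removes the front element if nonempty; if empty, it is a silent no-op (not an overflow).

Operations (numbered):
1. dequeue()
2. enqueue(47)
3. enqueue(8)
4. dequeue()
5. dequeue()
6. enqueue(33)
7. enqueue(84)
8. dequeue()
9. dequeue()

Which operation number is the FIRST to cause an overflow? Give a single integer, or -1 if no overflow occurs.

1. dequeue(): empty, no-op, size=0
2. enqueue(47): size=1
3. enqueue(8): size=2
4. dequeue(): size=1
5. dequeue(): size=0
6. enqueue(33): size=1
7. enqueue(84): size=2
8. dequeue(): size=1
9. dequeue(): size=0

Answer: -1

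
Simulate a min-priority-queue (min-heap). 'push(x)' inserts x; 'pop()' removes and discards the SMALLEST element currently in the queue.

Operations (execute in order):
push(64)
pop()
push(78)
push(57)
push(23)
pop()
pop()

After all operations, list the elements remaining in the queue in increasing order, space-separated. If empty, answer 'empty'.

Answer: 78

Derivation:
push(64): heap contents = [64]
pop() → 64: heap contents = []
push(78): heap contents = [78]
push(57): heap contents = [57, 78]
push(23): heap contents = [23, 57, 78]
pop() → 23: heap contents = [57, 78]
pop() → 57: heap contents = [78]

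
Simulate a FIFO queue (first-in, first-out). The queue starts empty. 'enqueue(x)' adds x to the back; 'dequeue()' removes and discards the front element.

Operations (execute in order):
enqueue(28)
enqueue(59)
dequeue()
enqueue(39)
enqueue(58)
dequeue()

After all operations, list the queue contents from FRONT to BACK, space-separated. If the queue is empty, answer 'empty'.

Answer: 39 58

Derivation:
enqueue(28): [28]
enqueue(59): [28, 59]
dequeue(): [59]
enqueue(39): [59, 39]
enqueue(58): [59, 39, 58]
dequeue(): [39, 58]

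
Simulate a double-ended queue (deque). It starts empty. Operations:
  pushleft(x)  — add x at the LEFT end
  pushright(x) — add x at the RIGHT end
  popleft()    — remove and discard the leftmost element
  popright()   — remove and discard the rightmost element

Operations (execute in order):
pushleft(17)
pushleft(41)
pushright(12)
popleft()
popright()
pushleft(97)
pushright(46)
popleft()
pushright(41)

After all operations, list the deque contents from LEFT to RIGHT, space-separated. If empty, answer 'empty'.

Answer: 17 46 41

Derivation:
pushleft(17): [17]
pushleft(41): [41, 17]
pushright(12): [41, 17, 12]
popleft(): [17, 12]
popright(): [17]
pushleft(97): [97, 17]
pushright(46): [97, 17, 46]
popleft(): [17, 46]
pushright(41): [17, 46, 41]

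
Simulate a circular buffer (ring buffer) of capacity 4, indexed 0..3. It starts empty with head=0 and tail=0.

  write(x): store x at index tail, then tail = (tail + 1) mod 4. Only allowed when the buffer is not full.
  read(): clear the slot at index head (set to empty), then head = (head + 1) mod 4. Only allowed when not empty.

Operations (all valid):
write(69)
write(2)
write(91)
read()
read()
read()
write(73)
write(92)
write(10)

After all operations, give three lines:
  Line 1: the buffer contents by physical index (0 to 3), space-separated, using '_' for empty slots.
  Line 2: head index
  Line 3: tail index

write(69): buf=[69 _ _ _], head=0, tail=1, size=1
write(2): buf=[69 2 _ _], head=0, tail=2, size=2
write(91): buf=[69 2 91 _], head=0, tail=3, size=3
read(): buf=[_ 2 91 _], head=1, tail=3, size=2
read(): buf=[_ _ 91 _], head=2, tail=3, size=1
read(): buf=[_ _ _ _], head=3, tail=3, size=0
write(73): buf=[_ _ _ 73], head=3, tail=0, size=1
write(92): buf=[92 _ _ 73], head=3, tail=1, size=2
write(10): buf=[92 10 _ 73], head=3, tail=2, size=3

Answer: 92 10 _ 73
3
2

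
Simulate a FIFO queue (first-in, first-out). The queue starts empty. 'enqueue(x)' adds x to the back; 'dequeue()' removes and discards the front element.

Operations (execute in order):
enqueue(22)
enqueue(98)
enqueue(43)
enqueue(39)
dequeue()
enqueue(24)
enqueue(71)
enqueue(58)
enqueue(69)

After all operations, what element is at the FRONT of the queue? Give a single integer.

Answer: 98

Derivation:
enqueue(22): queue = [22]
enqueue(98): queue = [22, 98]
enqueue(43): queue = [22, 98, 43]
enqueue(39): queue = [22, 98, 43, 39]
dequeue(): queue = [98, 43, 39]
enqueue(24): queue = [98, 43, 39, 24]
enqueue(71): queue = [98, 43, 39, 24, 71]
enqueue(58): queue = [98, 43, 39, 24, 71, 58]
enqueue(69): queue = [98, 43, 39, 24, 71, 58, 69]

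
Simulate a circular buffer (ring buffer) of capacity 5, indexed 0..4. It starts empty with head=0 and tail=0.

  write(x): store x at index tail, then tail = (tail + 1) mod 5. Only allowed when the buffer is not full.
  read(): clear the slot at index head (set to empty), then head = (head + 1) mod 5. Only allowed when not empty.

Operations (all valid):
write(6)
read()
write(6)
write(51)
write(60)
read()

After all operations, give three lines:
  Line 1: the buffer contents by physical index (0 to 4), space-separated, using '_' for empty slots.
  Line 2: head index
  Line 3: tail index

Answer: _ _ 51 60 _
2
4

Derivation:
write(6): buf=[6 _ _ _ _], head=0, tail=1, size=1
read(): buf=[_ _ _ _ _], head=1, tail=1, size=0
write(6): buf=[_ 6 _ _ _], head=1, tail=2, size=1
write(51): buf=[_ 6 51 _ _], head=1, tail=3, size=2
write(60): buf=[_ 6 51 60 _], head=1, tail=4, size=3
read(): buf=[_ _ 51 60 _], head=2, tail=4, size=2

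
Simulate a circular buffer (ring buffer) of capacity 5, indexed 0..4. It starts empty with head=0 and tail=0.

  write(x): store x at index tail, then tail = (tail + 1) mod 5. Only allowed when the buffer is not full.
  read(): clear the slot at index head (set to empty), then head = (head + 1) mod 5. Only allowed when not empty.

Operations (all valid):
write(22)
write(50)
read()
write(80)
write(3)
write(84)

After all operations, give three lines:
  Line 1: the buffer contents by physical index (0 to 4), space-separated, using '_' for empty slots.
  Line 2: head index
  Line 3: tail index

write(22): buf=[22 _ _ _ _], head=0, tail=1, size=1
write(50): buf=[22 50 _ _ _], head=0, tail=2, size=2
read(): buf=[_ 50 _ _ _], head=1, tail=2, size=1
write(80): buf=[_ 50 80 _ _], head=1, tail=3, size=2
write(3): buf=[_ 50 80 3 _], head=1, tail=4, size=3
write(84): buf=[_ 50 80 3 84], head=1, tail=0, size=4

Answer: _ 50 80 3 84
1
0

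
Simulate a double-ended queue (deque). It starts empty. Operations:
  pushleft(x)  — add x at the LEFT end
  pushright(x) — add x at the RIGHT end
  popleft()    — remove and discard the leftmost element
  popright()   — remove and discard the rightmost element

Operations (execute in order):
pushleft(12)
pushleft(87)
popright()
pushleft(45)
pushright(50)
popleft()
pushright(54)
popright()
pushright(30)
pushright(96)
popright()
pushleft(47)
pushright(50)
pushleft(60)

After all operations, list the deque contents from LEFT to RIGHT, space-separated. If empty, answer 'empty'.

Answer: 60 47 87 50 30 50

Derivation:
pushleft(12): [12]
pushleft(87): [87, 12]
popright(): [87]
pushleft(45): [45, 87]
pushright(50): [45, 87, 50]
popleft(): [87, 50]
pushright(54): [87, 50, 54]
popright(): [87, 50]
pushright(30): [87, 50, 30]
pushright(96): [87, 50, 30, 96]
popright(): [87, 50, 30]
pushleft(47): [47, 87, 50, 30]
pushright(50): [47, 87, 50, 30, 50]
pushleft(60): [60, 47, 87, 50, 30, 50]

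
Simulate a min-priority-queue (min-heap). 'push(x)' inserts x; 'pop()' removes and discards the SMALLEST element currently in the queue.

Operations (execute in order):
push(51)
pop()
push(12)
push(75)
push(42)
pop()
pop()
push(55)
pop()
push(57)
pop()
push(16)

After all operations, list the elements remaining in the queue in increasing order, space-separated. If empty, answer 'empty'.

push(51): heap contents = [51]
pop() → 51: heap contents = []
push(12): heap contents = [12]
push(75): heap contents = [12, 75]
push(42): heap contents = [12, 42, 75]
pop() → 12: heap contents = [42, 75]
pop() → 42: heap contents = [75]
push(55): heap contents = [55, 75]
pop() → 55: heap contents = [75]
push(57): heap contents = [57, 75]
pop() → 57: heap contents = [75]
push(16): heap contents = [16, 75]

Answer: 16 75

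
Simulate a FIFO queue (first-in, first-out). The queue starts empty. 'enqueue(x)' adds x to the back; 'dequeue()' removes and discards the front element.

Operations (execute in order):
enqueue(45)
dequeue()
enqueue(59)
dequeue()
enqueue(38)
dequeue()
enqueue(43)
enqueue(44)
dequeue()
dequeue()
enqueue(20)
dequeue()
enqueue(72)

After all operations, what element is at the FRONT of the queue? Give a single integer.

Answer: 72

Derivation:
enqueue(45): queue = [45]
dequeue(): queue = []
enqueue(59): queue = [59]
dequeue(): queue = []
enqueue(38): queue = [38]
dequeue(): queue = []
enqueue(43): queue = [43]
enqueue(44): queue = [43, 44]
dequeue(): queue = [44]
dequeue(): queue = []
enqueue(20): queue = [20]
dequeue(): queue = []
enqueue(72): queue = [72]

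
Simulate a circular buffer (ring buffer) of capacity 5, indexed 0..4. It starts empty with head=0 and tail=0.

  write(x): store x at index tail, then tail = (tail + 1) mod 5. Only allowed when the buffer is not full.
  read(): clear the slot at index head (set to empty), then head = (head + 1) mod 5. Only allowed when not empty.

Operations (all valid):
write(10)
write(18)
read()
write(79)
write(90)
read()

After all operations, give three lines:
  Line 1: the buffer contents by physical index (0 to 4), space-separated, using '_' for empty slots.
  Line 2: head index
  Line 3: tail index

write(10): buf=[10 _ _ _ _], head=0, tail=1, size=1
write(18): buf=[10 18 _ _ _], head=0, tail=2, size=2
read(): buf=[_ 18 _ _ _], head=1, tail=2, size=1
write(79): buf=[_ 18 79 _ _], head=1, tail=3, size=2
write(90): buf=[_ 18 79 90 _], head=1, tail=4, size=3
read(): buf=[_ _ 79 90 _], head=2, tail=4, size=2

Answer: _ _ 79 90 _
2
4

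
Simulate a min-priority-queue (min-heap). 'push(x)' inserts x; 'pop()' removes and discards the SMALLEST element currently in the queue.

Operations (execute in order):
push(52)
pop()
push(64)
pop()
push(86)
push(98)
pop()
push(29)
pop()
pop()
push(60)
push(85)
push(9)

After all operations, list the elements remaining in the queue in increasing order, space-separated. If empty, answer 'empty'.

push(52): heap contents = [52]
pop() → 52: heap contents = []
push(64): heap contents = [64]
pop() → 64: heap contents = []
push(86): heap contents = [86]
push(98): heap contents = [86, 98]
pop() → 86: heap contents = [98]
push(29): heap contents = [29, 98]
pop() → 29: heap contents = [98]
pop() → 98: heap contents = []
push(60): heap contents = [60]
push(85): heap contents = [60, 85]
push(9): heap contents = [9, 60, 85]

Answer: 9 60 85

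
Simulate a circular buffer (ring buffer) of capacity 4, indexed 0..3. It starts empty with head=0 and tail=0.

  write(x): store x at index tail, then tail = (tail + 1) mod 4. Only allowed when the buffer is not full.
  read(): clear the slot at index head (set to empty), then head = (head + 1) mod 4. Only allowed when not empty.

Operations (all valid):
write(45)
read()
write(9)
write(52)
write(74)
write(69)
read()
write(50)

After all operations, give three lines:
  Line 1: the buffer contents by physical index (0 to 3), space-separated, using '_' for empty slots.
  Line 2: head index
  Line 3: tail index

write(45): buf=[45 _ _ _], head=0, tail=1, size=1
read(): buf=[_ _ _ _], head=1, tail=1, size=0
write(9): buf=[_ 9 _ _], head=1, tail=2, size=1
write(52): buf=[_ 9 52 _], head=1, tail=3, size=2
write(74): buf=[_ 9 52 74], head=1, tail=0, size=3
write(69): buf=[69 9 52 74], head=1, tail=1, size=4
read(): buf=[69 _ 52 74], head=2, tail=1, size=3
write(50): buf=[69 50 52 74], head=2, tail=2, size=4

Answer: 69 50 52 74
2
2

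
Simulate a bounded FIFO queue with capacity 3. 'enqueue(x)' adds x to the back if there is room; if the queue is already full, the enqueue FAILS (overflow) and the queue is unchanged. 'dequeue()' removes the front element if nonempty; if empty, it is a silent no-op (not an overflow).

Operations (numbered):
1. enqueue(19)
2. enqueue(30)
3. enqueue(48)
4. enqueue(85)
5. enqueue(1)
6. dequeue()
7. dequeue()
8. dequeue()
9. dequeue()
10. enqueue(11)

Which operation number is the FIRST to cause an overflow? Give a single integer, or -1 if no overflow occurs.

Answer: 4

Derivation:
1. enqueue(19): size=1
2. enqueue(30): size=2
3. enqueue(48): size=3
4. enqueue(85): size=3=cap → OVERFLOW (fail)
5. enqueue(1): size=3=cap → OVERFLOW (fail)
6. dequeue(): size=2
7. dequeue(): size=1
8. dequeue(): size=0
9. dequeue(): empty, no-op, size=0
10. enqueue(11): size=1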